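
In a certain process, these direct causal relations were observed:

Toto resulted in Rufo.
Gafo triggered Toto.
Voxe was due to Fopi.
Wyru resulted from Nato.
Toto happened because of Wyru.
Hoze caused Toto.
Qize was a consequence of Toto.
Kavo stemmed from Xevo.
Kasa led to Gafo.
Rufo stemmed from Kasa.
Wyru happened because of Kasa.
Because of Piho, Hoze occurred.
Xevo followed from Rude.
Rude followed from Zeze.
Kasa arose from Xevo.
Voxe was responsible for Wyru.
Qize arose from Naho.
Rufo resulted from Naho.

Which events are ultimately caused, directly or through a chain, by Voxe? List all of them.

Qize, Rufo, Toto, Wyru

Direct effects: Wyru.
2 steps out: Toto.
3 steps out: Rufo, Qize.
Not reachable from it: Fopi, Zeze, Piho, Rude, Xevo, Kasa, Kavo, Nato, Gafo, Hoze, Naho.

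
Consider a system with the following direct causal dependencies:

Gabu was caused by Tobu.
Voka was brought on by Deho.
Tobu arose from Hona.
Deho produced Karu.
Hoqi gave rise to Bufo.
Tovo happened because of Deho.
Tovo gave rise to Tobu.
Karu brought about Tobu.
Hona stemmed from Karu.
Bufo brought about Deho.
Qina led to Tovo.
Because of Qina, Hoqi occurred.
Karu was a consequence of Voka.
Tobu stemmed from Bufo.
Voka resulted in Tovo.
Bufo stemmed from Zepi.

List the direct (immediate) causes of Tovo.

Deho, Qina, Voka

Upstream contributors include Hoqi, Bufo, Zepi, but only Deho, Qina, Voka feed directly into Tovo.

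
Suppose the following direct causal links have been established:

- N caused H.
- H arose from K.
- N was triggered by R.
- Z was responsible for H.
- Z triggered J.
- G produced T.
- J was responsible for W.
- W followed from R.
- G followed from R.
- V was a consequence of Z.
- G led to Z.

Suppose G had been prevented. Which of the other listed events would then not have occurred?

Downstream of G: Z, T, J, V, W, H.
Of those, still caused via another path: W, H.
The remainder have no surviving cause.

J, T, V, Z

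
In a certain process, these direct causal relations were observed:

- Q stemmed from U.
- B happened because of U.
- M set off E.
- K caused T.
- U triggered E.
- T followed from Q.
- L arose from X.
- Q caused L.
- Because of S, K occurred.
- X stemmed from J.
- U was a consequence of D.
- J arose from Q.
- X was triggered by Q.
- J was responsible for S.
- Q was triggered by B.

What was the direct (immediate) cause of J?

Upstream contributors include D, U, B, but only Q feeds directly into J.

Q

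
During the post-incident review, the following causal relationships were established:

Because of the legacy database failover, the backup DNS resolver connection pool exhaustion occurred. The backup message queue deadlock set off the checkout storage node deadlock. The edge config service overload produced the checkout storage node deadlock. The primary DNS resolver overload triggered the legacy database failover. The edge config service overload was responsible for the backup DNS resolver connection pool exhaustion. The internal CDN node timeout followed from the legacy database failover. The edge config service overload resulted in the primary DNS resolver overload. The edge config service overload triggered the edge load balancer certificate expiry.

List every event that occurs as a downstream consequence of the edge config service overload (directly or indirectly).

Direct effects: the checkout storage node deadlock, the primary DNS resolver overload, the backup DNS resolver connection pool exhaustion, the edge load balancer certificate expiry.
2 steps out: the legacy database failover.
3 steps out: the internal CDN node timeout.
Not reachable from it: the backup message queue deadlock.

the backup DNS resolver connection pool exhaustion, the checkout storage node deadlock, the edge load balancer certificate expiry, the internal CDN node timeout, the legacy database failover, the primary DNS resolver overload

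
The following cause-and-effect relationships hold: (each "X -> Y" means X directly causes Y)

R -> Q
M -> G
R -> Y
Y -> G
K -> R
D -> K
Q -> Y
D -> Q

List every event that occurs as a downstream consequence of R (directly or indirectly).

Direct effects: Q, Y.
2 steps out: G.
Not reachable from it: D, K, M.

G, Q, Y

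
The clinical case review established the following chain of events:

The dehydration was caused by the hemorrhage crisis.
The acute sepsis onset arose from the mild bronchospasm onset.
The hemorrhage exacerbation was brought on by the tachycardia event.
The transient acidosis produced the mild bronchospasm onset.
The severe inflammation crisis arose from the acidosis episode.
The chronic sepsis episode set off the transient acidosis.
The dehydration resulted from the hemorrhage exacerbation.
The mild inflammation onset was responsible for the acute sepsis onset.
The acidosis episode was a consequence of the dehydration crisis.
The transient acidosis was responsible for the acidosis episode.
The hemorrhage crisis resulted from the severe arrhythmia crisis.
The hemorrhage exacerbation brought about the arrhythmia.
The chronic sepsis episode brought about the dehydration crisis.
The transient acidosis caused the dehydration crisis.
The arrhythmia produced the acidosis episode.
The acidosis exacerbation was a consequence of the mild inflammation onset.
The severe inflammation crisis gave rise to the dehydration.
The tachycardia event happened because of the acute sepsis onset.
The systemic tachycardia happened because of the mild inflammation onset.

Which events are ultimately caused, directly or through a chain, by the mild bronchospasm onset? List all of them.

the acidosis episode, the acute sepsis onset, the arrhythmia, the dehydration, the hemorrhage exacerbation, the severe inflammation crisis, the tachycardia event

Direct effects: the acute sepsis onset.
2 steps out: the tachycardia event.
3 steps out: the hemorrhage exacerbation.
4 steps out: the arrhythmia, the dehydration.
5 steps out: the acidosis episode.
6 steps out: the severe inflammation crisis.
Not reachable from it: the mild inflammation onset, the acidosis exacerbation, the chronic sepsis episode, the systemic tachycardia, the transient acidosis, the dehydration crisis, the severe arrhythmia crisis, the hemorrhage crisis.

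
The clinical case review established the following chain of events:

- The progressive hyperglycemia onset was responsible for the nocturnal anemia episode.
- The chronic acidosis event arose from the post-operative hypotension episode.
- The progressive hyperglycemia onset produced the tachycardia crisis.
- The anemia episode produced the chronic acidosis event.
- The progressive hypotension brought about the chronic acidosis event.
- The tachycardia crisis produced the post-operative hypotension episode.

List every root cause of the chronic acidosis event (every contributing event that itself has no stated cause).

the anemia episode, the progressive hyperglycemia onset, the progressive hypotension

Tracing upstream from the chronic acidosis event: the chronic acidosis event ← the post-operative hypotension episode ← the tachycardia crisis ← the progressive hyperglycemia onset.
A separate upstream branch: the chronic acidosis event ← the progressive hypotension.
A separate upstream branch: the chronic acidosis event ← the anemia episode.
Each of those chain origins has no stated cause.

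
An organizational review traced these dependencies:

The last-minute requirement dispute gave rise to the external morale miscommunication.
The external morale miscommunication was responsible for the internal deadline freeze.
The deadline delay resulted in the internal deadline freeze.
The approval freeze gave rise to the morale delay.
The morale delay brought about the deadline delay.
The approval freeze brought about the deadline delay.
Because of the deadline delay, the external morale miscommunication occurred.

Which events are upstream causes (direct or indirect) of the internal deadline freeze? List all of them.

the approval freeze, the deadline delay, the external morale miscommunication, the last-minute requirement dispute, the morale delay

Immediate causes of the internal deadline freeze: the deadline delay, the external morale miscommunication.
Further upstream: the approval freeze, the morale delay, the last-minute requirement dispute.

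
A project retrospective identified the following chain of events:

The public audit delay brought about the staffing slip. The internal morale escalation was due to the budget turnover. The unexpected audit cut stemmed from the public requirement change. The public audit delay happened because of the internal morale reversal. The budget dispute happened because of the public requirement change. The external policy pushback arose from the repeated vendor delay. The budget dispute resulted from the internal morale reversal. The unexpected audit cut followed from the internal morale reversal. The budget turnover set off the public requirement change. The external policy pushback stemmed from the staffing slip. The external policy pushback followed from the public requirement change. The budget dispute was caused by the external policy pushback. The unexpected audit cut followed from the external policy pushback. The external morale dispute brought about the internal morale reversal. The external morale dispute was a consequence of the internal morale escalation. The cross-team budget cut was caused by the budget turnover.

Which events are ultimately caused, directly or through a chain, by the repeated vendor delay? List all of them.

the budget dispute, the external policy pushback, the unexpected audit cut

Direct effects: the external policy pushback.
2 steps out: the budget dispute, the unexpected audit cut.
Not reachable from it: the budget turnover, the cross-team budget cut, the internal morale escalation, the external morale dispute, the internal morale reversal, the public audit delay, the staffing slip, the public requirement change.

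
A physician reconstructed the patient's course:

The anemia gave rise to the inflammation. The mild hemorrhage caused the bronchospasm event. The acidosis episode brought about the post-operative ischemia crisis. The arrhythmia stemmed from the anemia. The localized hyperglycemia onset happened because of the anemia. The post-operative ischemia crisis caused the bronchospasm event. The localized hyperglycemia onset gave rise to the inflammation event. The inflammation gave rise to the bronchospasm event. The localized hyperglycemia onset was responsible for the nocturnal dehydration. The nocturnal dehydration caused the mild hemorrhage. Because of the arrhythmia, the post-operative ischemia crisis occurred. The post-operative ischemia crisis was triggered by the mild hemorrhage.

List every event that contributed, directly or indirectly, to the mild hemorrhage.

Immediate cause of the mild hemorrhage: the nocturnal dehydration.
Further upstream: the anemia, the localized hyperglycemia onset.

the anemia, the localized hyperglycemia onset, the nocturnal dehydration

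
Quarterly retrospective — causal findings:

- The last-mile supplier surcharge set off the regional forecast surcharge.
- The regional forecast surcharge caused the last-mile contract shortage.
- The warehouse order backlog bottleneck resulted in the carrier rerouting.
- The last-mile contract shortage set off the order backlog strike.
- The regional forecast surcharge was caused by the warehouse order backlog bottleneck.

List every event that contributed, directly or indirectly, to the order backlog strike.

the last-mile contract shortage, the last-mile supplier surcharge, the regional forecast surcharge, the warehouse order backlog bottleneck

Immediate cause of the order backlog strike: the last-mile contract shortage.
Further upstream: the warehouse order backlog bottleneck, the last-mile supplier surcharge, the regional forecast surcharge.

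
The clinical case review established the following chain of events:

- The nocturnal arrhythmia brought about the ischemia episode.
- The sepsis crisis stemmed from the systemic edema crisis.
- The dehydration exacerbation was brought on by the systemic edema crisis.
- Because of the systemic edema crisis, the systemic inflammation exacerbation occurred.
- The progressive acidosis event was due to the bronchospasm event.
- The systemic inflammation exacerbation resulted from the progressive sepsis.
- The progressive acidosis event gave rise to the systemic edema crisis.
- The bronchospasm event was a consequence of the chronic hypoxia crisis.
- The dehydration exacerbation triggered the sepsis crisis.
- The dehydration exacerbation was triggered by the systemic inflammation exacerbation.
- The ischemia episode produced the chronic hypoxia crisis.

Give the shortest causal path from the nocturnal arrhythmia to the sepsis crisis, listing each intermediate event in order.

the nocturnal arrhythmia → the ischemia episode → the chronic hypoxia crisis → the bronchospasm event → the progressive acidosis event → the systemic edema crisis → the sepsis crisis

the nocturnal arrhythmia → the ischemia episode
the ischemia episode → the chronic hypoxia crisis
the chronic hypoxia crisis → the bronchospasm event
the bronchospasm event → the progressive acidosis event
the progressive acidosis event → the systemic edema crisis
the systemic edema crisis → the sepsis crisis
Length: 6 steps.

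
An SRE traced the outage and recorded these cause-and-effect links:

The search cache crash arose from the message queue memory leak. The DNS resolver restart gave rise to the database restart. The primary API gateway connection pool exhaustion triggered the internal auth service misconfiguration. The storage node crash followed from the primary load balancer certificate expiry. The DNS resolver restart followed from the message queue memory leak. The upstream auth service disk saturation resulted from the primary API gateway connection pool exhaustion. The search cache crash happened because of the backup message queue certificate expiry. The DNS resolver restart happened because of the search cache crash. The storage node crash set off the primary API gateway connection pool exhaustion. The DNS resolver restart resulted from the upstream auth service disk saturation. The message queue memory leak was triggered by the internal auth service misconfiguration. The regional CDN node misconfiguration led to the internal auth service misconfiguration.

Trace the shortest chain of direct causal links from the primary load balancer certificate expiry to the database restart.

the primary load balancer certificate expiry → the storage node crash
the storage node crash → the primary API gateway connection pool exhaustion
the primary API gateway connection pool exhaustion → the upstream auth service disk saturation
the upstream auth service disk saturation → the DNS resolver restart
the DNS resolver restart → the database restart
Length: 5 steps.

the primary load balancer certificate expiry → the storage node crash → the primary API gateway connection pool exhaustion → the upstream auth service disk saturation → the DNS resolver restart → the database restart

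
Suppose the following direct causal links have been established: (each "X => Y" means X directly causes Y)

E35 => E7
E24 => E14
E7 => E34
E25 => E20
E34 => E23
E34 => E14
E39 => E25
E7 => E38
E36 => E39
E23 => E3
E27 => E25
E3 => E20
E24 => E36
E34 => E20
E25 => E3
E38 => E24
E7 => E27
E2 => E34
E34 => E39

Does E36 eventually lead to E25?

There is a causal chain: E36 → E39 → E25.

Yes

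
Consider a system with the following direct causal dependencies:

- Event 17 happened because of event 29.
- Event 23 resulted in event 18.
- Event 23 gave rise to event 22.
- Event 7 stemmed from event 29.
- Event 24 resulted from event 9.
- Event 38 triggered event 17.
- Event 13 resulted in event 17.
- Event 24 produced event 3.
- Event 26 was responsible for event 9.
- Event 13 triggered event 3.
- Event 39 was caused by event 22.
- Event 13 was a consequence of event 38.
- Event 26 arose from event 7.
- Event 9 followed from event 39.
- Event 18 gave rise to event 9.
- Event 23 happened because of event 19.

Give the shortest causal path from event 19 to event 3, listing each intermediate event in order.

event 19 → event 23
event 23 → event 18
event 18 → event 9
event 9 → event 24
event 24 → event 3
Length: 5 steps.

event 19 → event 23 → event 18 → event 9 → event 24 → event 3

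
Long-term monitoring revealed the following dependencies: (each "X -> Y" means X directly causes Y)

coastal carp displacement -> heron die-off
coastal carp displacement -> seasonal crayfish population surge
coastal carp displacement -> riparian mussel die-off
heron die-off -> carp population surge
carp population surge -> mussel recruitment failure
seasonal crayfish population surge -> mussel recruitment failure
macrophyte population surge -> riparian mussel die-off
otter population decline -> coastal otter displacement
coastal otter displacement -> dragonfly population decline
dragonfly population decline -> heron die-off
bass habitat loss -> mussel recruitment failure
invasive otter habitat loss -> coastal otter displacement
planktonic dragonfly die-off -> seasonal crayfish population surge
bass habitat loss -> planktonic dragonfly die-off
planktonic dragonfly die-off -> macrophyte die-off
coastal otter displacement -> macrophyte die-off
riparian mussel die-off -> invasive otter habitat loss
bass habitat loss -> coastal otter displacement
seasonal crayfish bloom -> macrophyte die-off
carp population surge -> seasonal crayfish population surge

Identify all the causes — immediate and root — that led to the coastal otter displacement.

Immediate causes of the coastal otter displacement: the otter population decline, the bass habitat loss, the invasive otter habitat loss.
Further upstream: the macrophyte population surge, the coastal carp displacement, the riparian mussel die-off.

the bass habitat loss, the coastal carp displacement, the invasive otter habitat loss, the macrophyte population surge, the otter population decline, the riparian mussel die-off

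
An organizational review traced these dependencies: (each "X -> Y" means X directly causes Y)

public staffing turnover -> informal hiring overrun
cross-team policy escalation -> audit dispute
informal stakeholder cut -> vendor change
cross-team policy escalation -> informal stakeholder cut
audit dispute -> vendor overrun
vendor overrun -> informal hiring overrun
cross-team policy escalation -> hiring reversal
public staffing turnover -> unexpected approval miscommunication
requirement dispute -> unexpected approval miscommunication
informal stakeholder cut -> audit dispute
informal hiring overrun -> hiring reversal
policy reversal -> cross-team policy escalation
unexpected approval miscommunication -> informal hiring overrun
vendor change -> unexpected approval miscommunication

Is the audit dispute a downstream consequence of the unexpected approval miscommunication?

The unexpected approval miscommunication leads to the informal hiring overrun, the hiring reversal; the audit dispute is not among them.

No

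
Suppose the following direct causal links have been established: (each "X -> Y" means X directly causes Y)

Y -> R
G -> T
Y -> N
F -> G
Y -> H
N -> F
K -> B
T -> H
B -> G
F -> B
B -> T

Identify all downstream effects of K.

B, G, H, T

Direct effects: B.
2 steps out: G, T.
3 steps out: H.
Not reachable from it: Y, R, N, F.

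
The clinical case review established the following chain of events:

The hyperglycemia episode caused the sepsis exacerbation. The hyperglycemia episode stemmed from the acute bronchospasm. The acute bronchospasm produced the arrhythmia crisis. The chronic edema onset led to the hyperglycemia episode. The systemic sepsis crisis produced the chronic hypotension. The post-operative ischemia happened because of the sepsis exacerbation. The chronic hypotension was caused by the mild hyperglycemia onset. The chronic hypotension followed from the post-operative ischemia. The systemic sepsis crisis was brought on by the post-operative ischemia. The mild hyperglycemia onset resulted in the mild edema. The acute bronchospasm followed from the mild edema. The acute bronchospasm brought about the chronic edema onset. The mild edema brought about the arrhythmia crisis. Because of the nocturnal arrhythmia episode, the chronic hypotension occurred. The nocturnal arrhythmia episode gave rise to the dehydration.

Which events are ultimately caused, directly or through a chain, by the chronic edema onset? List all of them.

the chronic hypotension, the hyperglycemia episode, the post-operative ischemia, the sepsis exacerbation, the systemic sepsis crisis

Direct effects: the hyperglycemia episode.
2 steps out: the sepsis exacerbation.
3 steps out: the post-operative ischemia.
4 steps out: the systemic sepsis crisis, the chronic hypotension.
Not reachable from it: the mild hyperglycemia onset, the mild edema, the acute bronchospasm, the arrhythmia crisis, the nocturnal arrhythmia episode, the dehydration.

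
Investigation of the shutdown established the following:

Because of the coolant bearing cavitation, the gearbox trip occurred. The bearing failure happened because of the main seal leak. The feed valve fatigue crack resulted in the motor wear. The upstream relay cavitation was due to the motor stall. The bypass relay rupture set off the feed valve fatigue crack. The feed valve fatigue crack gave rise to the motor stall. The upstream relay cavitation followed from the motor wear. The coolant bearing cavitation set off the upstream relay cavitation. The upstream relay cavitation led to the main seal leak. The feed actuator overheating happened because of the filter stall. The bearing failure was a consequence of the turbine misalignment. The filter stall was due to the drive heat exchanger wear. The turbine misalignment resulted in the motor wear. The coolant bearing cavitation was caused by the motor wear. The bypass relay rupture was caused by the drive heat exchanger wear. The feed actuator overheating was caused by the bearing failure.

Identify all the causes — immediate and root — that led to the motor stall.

Immediate cause of the motor stall: the feed valve fatigue crack.
Further upstream: the drive heat exchanger wear, the bypass relay rupture.

the bypass relay rupture, the drive heat exchanger wear, the feed valve fatigue crack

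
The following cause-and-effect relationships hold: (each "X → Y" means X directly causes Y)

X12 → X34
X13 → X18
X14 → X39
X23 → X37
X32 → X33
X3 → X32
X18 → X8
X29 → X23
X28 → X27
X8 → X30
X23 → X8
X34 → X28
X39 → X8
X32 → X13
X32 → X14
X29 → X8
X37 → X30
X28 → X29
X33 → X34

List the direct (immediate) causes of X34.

X12, X33

Upstream contributors include X3, X32, but only X12, X33 feed directly into X34.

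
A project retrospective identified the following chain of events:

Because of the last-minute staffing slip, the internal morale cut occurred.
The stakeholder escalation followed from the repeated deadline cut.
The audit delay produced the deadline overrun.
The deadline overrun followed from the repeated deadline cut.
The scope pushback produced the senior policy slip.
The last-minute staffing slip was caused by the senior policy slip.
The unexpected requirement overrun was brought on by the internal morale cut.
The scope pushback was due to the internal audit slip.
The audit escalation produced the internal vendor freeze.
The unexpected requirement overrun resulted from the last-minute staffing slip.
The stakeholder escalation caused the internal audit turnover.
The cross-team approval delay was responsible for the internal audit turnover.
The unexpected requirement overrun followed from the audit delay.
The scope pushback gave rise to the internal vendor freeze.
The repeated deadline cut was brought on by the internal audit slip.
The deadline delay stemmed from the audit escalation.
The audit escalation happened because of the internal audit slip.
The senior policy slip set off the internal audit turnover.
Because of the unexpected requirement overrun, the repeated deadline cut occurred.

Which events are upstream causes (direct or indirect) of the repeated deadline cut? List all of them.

the audit delay, the internal audit slip, the internal morale cut, the last-minute staffing slip, the scope pushback, the senior policy slip, the unexpected requirement overrun

Immediate causes of the repeated deadline cut: the internal audit slip, the unexpected requirement overrun.
Further upstream: the scope pushback, the senior policy slip, the last-minute staffing slip, the internal morale cut, the audit delay.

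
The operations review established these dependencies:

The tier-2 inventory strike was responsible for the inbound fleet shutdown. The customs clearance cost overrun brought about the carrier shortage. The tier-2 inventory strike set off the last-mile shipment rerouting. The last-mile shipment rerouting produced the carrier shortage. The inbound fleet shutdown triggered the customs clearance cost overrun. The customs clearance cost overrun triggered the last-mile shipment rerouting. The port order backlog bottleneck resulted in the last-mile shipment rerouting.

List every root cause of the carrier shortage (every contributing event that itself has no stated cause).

Tracing upstream from the carrier shortage: the carrier shortage ← the last-mile shipment rerouting ← the port order backlog bottleneck.
A separate upstream branch: the carrier shortage ← the last-mile shipment rerouting ← the tier-2 inventory strike.
Each of those chain origins has no stated cause.

the port order backlog bottleneck, the tier-2 inventory strike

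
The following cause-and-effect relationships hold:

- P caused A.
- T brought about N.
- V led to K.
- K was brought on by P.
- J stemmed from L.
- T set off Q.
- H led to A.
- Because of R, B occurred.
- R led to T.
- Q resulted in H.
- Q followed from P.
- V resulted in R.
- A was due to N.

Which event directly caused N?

Upstream contributors include V, R, but only T feeds directly into N.

T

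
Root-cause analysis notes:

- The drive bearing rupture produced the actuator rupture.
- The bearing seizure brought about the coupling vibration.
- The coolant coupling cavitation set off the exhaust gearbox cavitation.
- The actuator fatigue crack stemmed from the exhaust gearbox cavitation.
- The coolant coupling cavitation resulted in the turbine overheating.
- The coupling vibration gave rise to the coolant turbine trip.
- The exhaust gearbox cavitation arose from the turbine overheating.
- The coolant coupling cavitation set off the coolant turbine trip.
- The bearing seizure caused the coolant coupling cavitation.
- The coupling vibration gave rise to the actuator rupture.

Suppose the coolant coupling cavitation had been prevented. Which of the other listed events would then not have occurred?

Downstream of the coolant coupling cavitation: the coolant turbine trip, the turbine overheating, the exhaust gearbox cavitation, the actuator fatigue crack.
Of those, still caused via another path: the coolant turbine trip.
The remainder have no surviving cause.

the actuator fatigue crack, the exhaust gearbox cavitation, the turbine overheating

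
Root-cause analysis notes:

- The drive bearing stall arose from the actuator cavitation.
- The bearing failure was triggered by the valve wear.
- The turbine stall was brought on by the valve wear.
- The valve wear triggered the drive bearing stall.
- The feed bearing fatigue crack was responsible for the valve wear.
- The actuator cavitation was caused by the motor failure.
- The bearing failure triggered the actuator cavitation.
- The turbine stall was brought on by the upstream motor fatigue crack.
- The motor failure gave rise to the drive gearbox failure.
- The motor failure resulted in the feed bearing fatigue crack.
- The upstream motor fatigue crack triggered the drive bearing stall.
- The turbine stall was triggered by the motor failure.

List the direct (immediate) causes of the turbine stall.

Upstream contributors include the feed bearing fatigue crack, but only the motor failure, the upstream motor fatigue crack, the valve wear feed directly into the turbine stall.

the motor failure, the upstream motor fatigue crack, the valve wear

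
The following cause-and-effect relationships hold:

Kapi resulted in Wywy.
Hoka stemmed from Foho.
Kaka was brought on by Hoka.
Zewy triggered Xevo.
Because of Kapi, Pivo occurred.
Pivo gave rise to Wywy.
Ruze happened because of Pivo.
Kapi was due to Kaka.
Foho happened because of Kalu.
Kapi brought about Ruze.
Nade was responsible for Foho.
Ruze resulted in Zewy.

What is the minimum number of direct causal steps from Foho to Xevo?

6

Shortest chain: Foho → Hoka → Kaka → Kapi → Ruze → Zewy → Xevo.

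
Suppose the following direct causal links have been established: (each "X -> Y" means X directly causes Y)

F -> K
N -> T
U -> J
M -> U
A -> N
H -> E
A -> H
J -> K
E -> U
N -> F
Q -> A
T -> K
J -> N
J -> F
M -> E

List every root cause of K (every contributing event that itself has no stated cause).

Tracing upstream from K: K ← F ← N ← A ← Q.
A separate upstream branch: K ← J ← U ← M.
Each of those chain origins has no stated cause.

M, Q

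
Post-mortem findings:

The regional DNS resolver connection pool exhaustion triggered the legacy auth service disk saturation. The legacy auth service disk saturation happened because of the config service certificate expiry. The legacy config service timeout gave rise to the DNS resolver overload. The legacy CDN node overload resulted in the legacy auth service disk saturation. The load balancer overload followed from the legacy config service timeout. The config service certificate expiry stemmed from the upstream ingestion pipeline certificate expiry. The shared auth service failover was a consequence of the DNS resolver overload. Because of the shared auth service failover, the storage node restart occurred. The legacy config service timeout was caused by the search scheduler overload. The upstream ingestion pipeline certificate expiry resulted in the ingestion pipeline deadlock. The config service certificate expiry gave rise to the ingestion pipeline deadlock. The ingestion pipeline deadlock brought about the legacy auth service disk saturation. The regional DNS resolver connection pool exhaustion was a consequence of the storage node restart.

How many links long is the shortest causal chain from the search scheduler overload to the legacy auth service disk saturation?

6

Shortest chain: the search scheduler overload → the legacy config service timeout → the DNS resolver overload → the shared auth service failover → the storage node restart → the regional DNS resolver connection pool exhaustion → the legacy auth service disk saturation.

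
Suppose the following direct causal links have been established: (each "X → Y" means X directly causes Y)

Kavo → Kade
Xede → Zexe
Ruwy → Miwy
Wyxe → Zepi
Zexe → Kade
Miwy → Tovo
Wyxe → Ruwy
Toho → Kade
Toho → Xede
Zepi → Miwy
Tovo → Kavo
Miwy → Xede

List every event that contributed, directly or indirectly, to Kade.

Immediate causes of Kade: Toho, Kavo, Zexe.
Further upstream: Wyxe, Ruwy, Zepi, Miwy, Tovo, Xede.

Kavo, Miwy, Ruwy, Toho, Tovo, Wyxe, Xede, Zepi, Zexe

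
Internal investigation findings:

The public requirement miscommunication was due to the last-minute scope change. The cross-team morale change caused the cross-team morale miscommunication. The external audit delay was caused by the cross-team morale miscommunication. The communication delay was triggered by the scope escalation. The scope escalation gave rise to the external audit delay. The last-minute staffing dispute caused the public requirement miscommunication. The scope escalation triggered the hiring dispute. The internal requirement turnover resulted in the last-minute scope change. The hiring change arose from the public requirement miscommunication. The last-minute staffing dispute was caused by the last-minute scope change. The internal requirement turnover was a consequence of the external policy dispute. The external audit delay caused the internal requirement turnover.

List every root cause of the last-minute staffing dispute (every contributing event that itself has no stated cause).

the cross-team morale change, the external policy dispute, the scope escalation

Tracing upstream from the last-minute staffing dispute: the last-minute staffing dispute ← the last-minute scope change ← the internal requirement turnover ← the external audit delay ← the scope escalation.
A separate upstream branch: the last-minute staffing dispute ← the last-minute scope change ← the internal requirement turnover ← the external audit delay ← the cross-team morale miscommunication ← the cross-team morale change.
A separate upstream branch: the last-minute staffing dispute ← the last-minute scope change ← the internal requirement turnover ← the external policy dispute.
Each of those chain origins has no stated cause.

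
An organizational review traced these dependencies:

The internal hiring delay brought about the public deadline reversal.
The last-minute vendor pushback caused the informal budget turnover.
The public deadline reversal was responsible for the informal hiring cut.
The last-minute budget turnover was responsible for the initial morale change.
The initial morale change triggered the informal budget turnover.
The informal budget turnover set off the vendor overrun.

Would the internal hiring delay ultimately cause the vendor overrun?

No

The internal hiring delay leads to the public deadline reversal, the informal hiring cut; the vendor overrun is not among them.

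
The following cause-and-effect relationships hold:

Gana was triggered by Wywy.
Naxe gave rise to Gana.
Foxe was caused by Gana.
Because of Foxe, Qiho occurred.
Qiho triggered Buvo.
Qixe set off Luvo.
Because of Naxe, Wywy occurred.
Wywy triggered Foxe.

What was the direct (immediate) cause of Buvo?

Upstream contributors include Naxe, Wywy, Gana, Foxe, but only Qiho feeds directly into Buvo.

Qiho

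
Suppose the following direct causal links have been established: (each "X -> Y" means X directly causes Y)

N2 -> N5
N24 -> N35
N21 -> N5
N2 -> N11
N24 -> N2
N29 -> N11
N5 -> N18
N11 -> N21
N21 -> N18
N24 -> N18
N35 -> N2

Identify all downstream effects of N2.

N11, N18, N21, N5

Direct effects: N11, N5.
2 steps out: N21, N18.
Not reachable from it: N24, N35, N29.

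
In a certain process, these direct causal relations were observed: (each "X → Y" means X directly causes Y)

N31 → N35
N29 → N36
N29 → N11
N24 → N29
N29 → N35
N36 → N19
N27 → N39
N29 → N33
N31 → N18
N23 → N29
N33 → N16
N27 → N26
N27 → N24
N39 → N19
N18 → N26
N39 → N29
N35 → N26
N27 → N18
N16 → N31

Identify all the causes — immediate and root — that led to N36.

Immediate cause of N36: N29.
Further upstream: N27, N39, N24, N23.

N23, N24, N27, N29, N39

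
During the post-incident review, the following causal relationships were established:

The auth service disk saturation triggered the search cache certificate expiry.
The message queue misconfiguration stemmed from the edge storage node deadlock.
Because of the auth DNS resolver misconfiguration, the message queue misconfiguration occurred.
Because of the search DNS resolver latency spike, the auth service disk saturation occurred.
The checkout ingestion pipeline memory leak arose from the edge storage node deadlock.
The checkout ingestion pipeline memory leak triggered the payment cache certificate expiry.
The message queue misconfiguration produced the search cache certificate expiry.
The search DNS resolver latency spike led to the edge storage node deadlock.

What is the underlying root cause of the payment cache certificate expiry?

Tracing upstream from the payment cache certificate expiry: the payment cache certificate expiry ← the checkout ingestion pipeline memory leak ← the edge storage node deadlock ← the search DNS resolver latency spike.
The search DNS resolver latency spike has no stated cause, so it is the root.

the search DNS resolver latency spike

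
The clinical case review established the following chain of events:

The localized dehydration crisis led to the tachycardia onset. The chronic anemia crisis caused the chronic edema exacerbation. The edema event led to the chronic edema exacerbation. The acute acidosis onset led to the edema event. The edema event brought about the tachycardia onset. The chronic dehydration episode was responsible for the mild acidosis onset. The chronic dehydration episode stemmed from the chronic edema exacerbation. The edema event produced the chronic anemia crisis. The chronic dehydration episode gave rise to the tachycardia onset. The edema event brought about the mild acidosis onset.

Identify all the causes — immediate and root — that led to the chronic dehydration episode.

the acute acidosis onset, the chronic anemia crisis, the chronic edema exacerbation, the edema event

Immediate cause of the chronic dehydration episode: the chronic edema exacerbation.
Further upstream: the acute acidosis onset, the edema event, the chronic anemia crisis.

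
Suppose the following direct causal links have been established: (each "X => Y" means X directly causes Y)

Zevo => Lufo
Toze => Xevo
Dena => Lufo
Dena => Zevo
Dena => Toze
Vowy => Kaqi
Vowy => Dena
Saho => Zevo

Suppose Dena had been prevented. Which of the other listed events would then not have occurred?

Downstream of Dena: Zevo, Toze, Lufo, Xevo.
Of those, still caused via another path: Zevo, Lufo.
The remainder have no surviving cause.

Toze, Xevo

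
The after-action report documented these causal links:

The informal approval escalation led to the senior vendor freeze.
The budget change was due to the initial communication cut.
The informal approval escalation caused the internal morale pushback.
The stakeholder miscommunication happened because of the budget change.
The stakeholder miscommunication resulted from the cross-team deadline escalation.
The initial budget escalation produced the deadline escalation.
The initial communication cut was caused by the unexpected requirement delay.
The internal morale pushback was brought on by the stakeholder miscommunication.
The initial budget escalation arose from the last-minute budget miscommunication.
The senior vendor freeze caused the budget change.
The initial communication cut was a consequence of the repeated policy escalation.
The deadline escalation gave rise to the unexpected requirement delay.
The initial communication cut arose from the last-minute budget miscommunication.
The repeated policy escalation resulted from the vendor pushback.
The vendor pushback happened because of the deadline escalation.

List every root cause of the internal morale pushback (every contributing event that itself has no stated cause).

Tracing upstream from the internal morale pushback: the internal morale pushback ← the stakeholder miscommunication ← the cross-team deadline escalation.
A separate upstream branch: the internal morale pushback ← the stakeholder miscommunication ← the budget change ← the initial communication cut ← the last-minute budget miscommunication.
A separate upstream branch: the internal morale pushback ← the informal approval escalation.
Each of those chain origins has no stated cause.

the cross-team deadline escalation, the informal approval escalation, the last-minute budget miscommunication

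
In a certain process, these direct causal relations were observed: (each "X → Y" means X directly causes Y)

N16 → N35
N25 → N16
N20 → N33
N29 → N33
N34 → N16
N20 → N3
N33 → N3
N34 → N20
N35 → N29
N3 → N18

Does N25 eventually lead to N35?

Yes

There is a causal chain: N25 → N16 → N35.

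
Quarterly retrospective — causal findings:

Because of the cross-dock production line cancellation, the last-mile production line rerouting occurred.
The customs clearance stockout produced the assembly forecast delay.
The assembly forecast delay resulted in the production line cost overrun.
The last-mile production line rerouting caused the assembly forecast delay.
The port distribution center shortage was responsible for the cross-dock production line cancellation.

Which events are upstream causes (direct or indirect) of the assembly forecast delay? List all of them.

the cross-dock production line cancellation, the customs clearance stockout, the last-mile production line rerouting, the port distribution center shortage

Immediate causes of the assembly forecast delay: the last-mile production line rerouting, the customs clearance stockout.
Further upstream: the port distribution center shortage, the cross-dock production line cancellation.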